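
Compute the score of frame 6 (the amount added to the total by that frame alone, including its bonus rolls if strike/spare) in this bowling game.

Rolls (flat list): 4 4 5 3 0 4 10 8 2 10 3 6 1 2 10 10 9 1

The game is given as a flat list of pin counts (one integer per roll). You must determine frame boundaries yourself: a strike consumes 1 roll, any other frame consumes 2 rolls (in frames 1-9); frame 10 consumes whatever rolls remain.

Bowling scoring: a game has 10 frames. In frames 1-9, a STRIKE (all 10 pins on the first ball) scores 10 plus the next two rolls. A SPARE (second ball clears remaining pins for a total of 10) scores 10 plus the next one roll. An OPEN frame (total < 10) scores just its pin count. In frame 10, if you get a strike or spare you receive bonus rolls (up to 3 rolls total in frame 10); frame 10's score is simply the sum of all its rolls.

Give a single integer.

Answer: 19

Derivation:
Frame 1: OPEN (4+4=8). Cumulative: 8
Frame 2: OPEN (5+3=8). Cumulative: 16
Frame 3: OPEN (0+4=4). Cumulative: 20
Frame 4: STRIKE. 10 + next two rolls (8+2) = 20. Cumulative: 40
Frame 5: SPARE (8+2=10). 10 + next roll (10) = 20. Cumulative: 60
Frame 6: STRIKE. 10 + next two rolls (3+6) = 19. Cumulative: 79
Frame 7: OPEN (3+6=9). Cumulative: 88
Frame 8: OPEN (1+2=3). Cumulative: 91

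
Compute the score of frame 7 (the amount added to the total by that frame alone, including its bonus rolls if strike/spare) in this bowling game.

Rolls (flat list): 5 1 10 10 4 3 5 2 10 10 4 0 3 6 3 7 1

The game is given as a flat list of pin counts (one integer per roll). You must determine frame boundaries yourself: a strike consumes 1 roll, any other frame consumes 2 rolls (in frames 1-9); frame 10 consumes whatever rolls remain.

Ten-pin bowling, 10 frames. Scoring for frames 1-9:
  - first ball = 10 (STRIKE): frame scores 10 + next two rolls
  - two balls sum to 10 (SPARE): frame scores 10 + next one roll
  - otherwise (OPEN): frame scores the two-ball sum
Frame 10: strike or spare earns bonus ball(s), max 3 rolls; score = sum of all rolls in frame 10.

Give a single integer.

Answer: 14

Derivation:
Frame 1: OPEN (5+1=6). Cumulative: 6
Frame 2: STRIKE. 10 + next two rolls (10+4) = 24. Cumulative: 30
Frame 3: STRIKE. 10 + next two rolls (4+3) = 17. Cumulative: 47
Frame 4: OPEN (4+3=7). Cumulative: 54
Frame 5: OPEN (5+2=7). Cumulative: 61
Frame 6: STRIKE. 10 + next two rolls (10+4) = 24. Cumulative: 85
Frame 7: STRIKE. 10 + next two rolls (4+0) = 14. Cumulative: 99
Frame 8: OPEN (4+0=4). Cumulative: 103
Frame 9: OPEN (3+6=9). Cumulative: 112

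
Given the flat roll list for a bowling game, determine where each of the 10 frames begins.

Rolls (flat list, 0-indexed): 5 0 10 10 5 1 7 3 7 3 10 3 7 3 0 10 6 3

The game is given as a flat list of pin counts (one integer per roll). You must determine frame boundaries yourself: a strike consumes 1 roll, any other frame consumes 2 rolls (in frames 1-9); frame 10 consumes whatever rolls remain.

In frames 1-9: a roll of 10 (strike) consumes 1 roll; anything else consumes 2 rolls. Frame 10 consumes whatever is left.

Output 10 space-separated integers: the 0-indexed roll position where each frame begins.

Answer: 0 2 3 4 6 8 10 11 13 15

Derivation:
Frame 1 starts at roll index 0: rolls=5,0 (sum=5), consumes 2 rolls
Frame 2 starts at roll index 2: roll=10 (strike), consumes 1 roll
Frame 3 starts at roll index 3: roll=10 (strike), consumes 1 roll
Frame 4 starts at roll index 4: rolls=5,1 (sum=6), consumes 2 rolls
Frame 5 starts at roll index 6: rolls=7,3 (sum=10), consumes 2 rolls
Frame 6 starts at roll index 8: rolls=7,3 (sum=10), consumes 2 rolls
Frame 7 starts at roll index 10: roll=10 (strike), consumes 1 roll
Frame 8 starts at roll index 11: rolls=3,7 (sum=10), consumes 2 rolls
Frame 9 starts at roll index 13: rolls=3,0 (sum=3), consumes 2 rolls
Frame 10 starts at roll index 15: 3 remaining rolls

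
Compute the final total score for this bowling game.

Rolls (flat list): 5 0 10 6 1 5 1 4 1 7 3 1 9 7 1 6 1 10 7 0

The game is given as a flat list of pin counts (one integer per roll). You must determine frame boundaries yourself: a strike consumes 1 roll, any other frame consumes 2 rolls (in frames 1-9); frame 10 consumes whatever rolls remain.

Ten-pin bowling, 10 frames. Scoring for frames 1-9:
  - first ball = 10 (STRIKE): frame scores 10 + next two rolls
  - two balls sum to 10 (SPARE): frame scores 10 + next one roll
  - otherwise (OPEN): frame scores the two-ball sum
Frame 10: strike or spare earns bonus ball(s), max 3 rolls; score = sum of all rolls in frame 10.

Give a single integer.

Frame 1: OPEN (5+0=5). Cumulative: 5
Frame 2: STRIKE. 10 + next two rolls (6+1) = 17. Cumulative: 22
Frame 3: OPEN (6+1=7). Cumulative: 29
Frame 4: OPEN (5+1=6). Cumulative: 35
Frame 5: OPEN (4+1=5). Cumulative: 40
Frame 6: SPARE (7+3=10). 10 + next roll (1) = 11. Cumulative: 51
Frame 7: SPARE (1+9=10). 10 + next roll (7) = 17. Cumulative: 68
Frame 8: OPEN (7+1=8). Cumulative: 76
Frame 9: OPEN (6+1=7). Cumulative: 83
Frame 10: STRIKE. Sum of all frame-10 rolls (10+7+0) = 17. Cumulative: 100

Answer: 100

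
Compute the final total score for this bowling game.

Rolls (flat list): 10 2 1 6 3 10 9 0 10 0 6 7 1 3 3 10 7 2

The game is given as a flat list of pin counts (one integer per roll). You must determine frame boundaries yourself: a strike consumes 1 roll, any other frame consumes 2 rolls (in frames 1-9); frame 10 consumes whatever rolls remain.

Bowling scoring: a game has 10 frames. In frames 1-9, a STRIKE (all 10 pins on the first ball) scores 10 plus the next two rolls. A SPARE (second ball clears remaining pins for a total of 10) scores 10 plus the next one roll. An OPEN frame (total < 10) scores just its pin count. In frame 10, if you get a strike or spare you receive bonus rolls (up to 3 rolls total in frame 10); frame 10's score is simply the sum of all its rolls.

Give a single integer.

Frame 1: STRIKE. 10 + next two rolls (2+1) = 13. Cumulative: 13
Frame 2: OPEN (2+1=3). Cumulative: 16
Frame 3: OPEN (6+3=9). Cumulative: 25
Frame 4: STRIKE. 10 + next two rolls (9+0) = 19. Cumulative: 44
Frame 5: OPEN (9+0=9). Cumulative: 53
Frame 6: STRIKE. 10 + next two rolls (0+6) = 16. Cumulative: 69
Frame 7: OPEN (0+6=6). Cumulative: 75
Frame 8: OPEN (7+1=8). Cumulative: 83
Frame 9: OPEN (3+3=6). Cumulative: 89
Frame 10: STRIKE. Sum of all frame-10 rolls (10+7+2) = 19. Cumulative: 108

Answer: 108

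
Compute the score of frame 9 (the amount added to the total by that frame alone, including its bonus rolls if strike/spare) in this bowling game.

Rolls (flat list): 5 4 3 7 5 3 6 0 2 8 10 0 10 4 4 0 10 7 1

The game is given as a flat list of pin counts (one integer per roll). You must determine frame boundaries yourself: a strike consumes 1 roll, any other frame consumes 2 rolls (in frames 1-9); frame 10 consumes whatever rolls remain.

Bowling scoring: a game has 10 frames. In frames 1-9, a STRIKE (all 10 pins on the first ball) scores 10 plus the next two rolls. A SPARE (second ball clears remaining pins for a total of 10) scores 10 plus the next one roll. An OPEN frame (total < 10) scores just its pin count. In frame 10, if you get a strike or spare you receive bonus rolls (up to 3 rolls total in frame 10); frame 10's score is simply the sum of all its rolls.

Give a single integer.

Answer: 17

Derivation:
Frame 1: OPEN (5+4=9). Cumulative: 9
Frame 2: SPARE (3+7=10). 10 + next roll (5) = 15. Cumulative: 24
Frame 3: OPEN (5+3=8). Cumulative: 32
Frame 4: OPEN (6+0=6). Cumulative: 38
Frame 5: SPARE (2+8=10). 10 + next roll (10) = 20. Cumulative: 58
Frame 6: STRIKE. 10 + next two rolls (0+10) = 20. Cumulative: 78
Frame 7: SPARE (0+10=10). 10 + next roll (4) = 14. Cumulative: 92
Frame 8: OPEN (4+4=8). Cumulative: 100
Frame 9: SPARE (0+10=10). 10 + next roll (7) = 17. Cumulative: 117
Frame 10: OPEN. Sum of all frame-10 rolls (7+1) = 8. Cumulative: 125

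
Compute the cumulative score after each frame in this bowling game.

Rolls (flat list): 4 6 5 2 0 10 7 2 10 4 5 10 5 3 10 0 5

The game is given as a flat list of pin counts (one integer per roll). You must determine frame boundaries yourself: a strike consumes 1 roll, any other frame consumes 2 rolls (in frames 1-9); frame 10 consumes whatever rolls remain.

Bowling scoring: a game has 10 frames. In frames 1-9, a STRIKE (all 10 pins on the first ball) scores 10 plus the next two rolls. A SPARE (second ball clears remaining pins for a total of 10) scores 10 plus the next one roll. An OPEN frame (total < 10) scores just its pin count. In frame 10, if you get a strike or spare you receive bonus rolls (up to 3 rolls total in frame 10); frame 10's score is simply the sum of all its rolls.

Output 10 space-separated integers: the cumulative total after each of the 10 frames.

Frame 1: SPARE (4+6=10). 10 + next roll (5) = 15. Cumulative: 15
Frame 2: OPEN (5+2=7). Cumulative: 22
Frame 3: SPARE (0+10=10). 10 + next roll (7) = 17. Cumulative: 39
Frame 4: OPEN (7+2=9). Cumulative: 48
Frame 5: STRIKE. 10 + next two rolls (4+5) = 19. Cumulative: 67
Frame 6: OPEN (4+5=9). Cumulative: 76
Frame 7: STRIKE. 10 + next two rolls (5+3) = 18. Cumulative: 94
Frame 8: OPEN (5+3=8). Cumulative: 102
Frame 9: STRIKE. 10 + next two rolls (0+5) = 15. Cumulative: 117
Frame 10: OPEN. Sum of all frame-10 rolls (0+5) = 5. Cumulative: 122

Answer: 15 22 39 48 67 76 94 102 117 122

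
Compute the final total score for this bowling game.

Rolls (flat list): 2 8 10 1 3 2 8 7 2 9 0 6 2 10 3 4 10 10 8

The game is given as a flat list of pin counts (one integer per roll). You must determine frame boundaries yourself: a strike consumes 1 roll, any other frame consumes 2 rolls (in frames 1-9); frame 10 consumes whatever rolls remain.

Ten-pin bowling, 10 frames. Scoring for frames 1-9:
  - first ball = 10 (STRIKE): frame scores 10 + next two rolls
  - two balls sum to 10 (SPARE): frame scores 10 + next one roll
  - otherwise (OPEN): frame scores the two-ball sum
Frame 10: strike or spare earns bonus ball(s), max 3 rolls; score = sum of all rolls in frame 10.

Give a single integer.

Answer: 133

Derivation:
Frame 1: SPARE (2+8=10). 10 + next roll (10) = 20. Cumulative: 20
Frame 2: STRIKE. 10 + next two rolls (1+3) = 14. Cumulative: 34
Frame 3: OPEN (1+3=4). Cumulative: 38
Frame 4: SPARE (2+8=10). 10 + next roll (7) = 17. Cumulative: 55
Frame 5: OPEN (7+2=9). Cumulative: 64
Frame 6: OPEN (9+0=9). Cumulative: 73
Frame 7: OPEN (6+2=8). Cumulative: 81
Frame 8: STRIKE. 10 + next two rolls (3+4) = 17. Cumulative: 98
Frame 9: OPEN (3+4=7). Cumulative: 105
Frame 10: STRIKE. Sum of all frame-10 rolls (10+10+8) = 28. Cumulative: 133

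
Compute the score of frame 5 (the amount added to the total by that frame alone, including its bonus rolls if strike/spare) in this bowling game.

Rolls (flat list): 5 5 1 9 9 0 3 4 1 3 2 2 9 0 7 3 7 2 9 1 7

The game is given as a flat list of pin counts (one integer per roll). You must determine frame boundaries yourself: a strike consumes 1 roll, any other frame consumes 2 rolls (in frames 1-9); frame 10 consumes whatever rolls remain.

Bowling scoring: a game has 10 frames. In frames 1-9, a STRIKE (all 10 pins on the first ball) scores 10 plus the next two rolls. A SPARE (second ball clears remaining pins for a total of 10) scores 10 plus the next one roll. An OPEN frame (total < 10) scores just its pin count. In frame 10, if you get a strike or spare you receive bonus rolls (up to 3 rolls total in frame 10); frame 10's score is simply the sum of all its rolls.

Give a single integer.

Frame 1: SPARE (5+5=10). 10 + next roll (1) = 11. Cumulative: 11
Frame 2: SPARE (1+9=10). 10 + next roll (9) = 19. Cumulative: 30
Frame 3: OPEN (9+0=9). Cumulative: 39
Frame 4: OPEN (3+4=7). Cumulative: 46
Frame 5: OPEN (1+3=4). Cumulative: 50
Frame 6: OPEN (2+2=4). Cumulative: 54
Frame 7: OPEN (9+0=9). Cumulative: 63

Answer: 4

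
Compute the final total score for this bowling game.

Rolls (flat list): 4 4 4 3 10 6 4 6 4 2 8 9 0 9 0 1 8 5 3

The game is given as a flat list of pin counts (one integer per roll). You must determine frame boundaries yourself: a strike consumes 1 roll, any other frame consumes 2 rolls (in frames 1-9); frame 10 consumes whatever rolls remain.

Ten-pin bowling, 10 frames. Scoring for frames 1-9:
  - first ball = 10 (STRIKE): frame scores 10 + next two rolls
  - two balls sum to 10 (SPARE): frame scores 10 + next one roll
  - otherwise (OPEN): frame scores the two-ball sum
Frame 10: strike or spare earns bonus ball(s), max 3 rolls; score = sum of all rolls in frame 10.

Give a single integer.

Frame 1: OPEN (4+4=8). Cumulative: 8
Frame 2: OPEN (4+3=7). Cumulative: 15
Frame 3: STRIKE. 10 + next two rolls (6+4) = 20. Cumulative: 35
Frame 4: SPARE (6+4=10). 10 + next roll (6) = 16. Cumulative: 51
Frame 5: SPARE (6+4=10). 10 + next roll (2) = 12. Cumulative: 63
Frame 6: SPARE (2+8=10). 10 + next roll (9) = 19. Cumulative: 82
Frame 7: OPEN (9+0=9). Cumulative: 91
Frame 8: OPEN (9+0=9). Cumulative: 100
Frame 9: OPEN (1+8=9). Cumulative: 109
Frame 10: OPEN. Sum of all frame-10 rolls (5+3) = 8. Cumulative: 117

Answer: 117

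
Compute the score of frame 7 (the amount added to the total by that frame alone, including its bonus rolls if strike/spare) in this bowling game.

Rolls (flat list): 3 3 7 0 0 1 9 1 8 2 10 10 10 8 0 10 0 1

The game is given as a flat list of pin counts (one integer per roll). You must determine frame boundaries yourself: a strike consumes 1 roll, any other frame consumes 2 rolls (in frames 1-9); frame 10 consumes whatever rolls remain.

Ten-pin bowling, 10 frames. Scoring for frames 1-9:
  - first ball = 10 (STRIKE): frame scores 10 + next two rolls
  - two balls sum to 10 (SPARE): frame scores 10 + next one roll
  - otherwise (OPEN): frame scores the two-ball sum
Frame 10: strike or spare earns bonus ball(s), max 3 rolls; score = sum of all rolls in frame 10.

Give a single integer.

Frame 1: OPEN (3+3=6). Cumulative: 6
Frame 2: OPEN (7+0=7). Cumulative: 13
Frame 3: OPEN (0+1=1). Cumulative: 14
Frame 4: SPARE (9+1=10). 10 + next roll (8) = 18. Cumulative: 32
Frame 5: SPARE (8+2=10). 10 + next roll (10) = 20. Cumulative: 52
Frame 6: STRIKE. 10 + next two rolls (10+10) = 30. Cumulative: 82
Frame 7: STRIKE. 10 + next two rolls (10+8) = 28. Cumulative: 110
Frame 8: STRIKE. 10 + next two rolls (8+0) = 18. Cumulative: 128
Frame 9: OPEN (8+0=8). Cumulative: 136

Answer: 28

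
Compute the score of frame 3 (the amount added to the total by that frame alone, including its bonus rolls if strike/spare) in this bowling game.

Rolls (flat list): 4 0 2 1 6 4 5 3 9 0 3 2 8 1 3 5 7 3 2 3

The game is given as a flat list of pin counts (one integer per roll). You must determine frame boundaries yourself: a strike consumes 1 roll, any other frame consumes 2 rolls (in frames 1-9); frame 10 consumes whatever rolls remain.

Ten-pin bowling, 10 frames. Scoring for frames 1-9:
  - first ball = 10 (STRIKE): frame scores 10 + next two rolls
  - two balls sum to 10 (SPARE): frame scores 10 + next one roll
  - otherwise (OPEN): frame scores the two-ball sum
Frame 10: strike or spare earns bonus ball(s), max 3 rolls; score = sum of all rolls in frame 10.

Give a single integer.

Answer: 15

Derivation:
Frame 1: OPEN (4+0=4). Cumulative: 4
Frame 2: OPEN (2+1=3). Cumulative: 7
Frame 3: SPARE (6+4=10). 10 + next roll (5) = 15. Cumulative: 22
Frame 4: OPEN (5+3=8). Cumulative: 30
Frame 5: OPEN (9+0=9). Cumulative: 39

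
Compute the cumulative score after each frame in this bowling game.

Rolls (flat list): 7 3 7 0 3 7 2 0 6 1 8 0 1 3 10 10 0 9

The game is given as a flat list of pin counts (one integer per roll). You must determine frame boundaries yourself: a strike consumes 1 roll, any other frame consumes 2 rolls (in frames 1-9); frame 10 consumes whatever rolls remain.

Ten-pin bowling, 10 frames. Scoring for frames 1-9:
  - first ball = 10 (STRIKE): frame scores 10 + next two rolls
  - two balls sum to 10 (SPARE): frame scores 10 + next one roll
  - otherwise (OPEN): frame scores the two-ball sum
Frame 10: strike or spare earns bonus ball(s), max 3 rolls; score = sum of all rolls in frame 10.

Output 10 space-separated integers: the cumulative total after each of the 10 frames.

Answer: 17 24 36 38 45 53 57 77 96 105

Derivation:
Frame 1: SPARE (7+3=10). 10 + next roll (7) = 17. Cumulative: 17
Frame 2: OPEN (7+0=7). Cumulative: 24
Frame 3: SPARE (3+7=10). 10 + next roll (2) = 12. Cumulative: 36
Frame 4: OPEN (2+0=2). Cumulative: 38
Frame 5: OPEN (6+1=7). Cumulative: 45
Frame 6: OPEN (8+0=8). Cumulative: 53
Frame 7: OPEN (1+3=4). Cumulative: 57
Frame 8: STRIKE. 10 + next two rolls (10+0) = 20. Cumulative: 77
Frame 9: STRIKE. 10 + next two rolls (0+9) = 19. Cumulative: 96
Frame 10: OPEN. Sum of all frame-10 rolls (0+9) = 9. Cumulative: 105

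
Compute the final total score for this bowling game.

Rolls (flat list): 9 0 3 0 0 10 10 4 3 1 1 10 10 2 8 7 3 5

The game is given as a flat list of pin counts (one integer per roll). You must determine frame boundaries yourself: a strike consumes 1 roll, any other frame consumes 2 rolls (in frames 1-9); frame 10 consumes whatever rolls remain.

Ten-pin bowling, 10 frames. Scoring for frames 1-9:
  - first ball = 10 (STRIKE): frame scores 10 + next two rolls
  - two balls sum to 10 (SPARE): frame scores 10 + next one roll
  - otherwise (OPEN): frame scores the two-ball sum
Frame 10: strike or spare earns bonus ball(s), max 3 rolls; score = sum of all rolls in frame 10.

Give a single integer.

Frame 1: OPEN (9+0=9). Cumulative: 9
Frame 2: OPEN (3+0=3). Cumulative: 12
Frame 3: SPARE (0+10=10). 10 + next roll (10) = 20. Cumulative: 32
Frame 4: STRIKE. 10 + next two rolls (4+3) = 17. Cumulative: 49
Frame 5: OPEN (4+3=7). Cumulative: 56
Frame 6: OPEN (1+1=2). Cumulative: 58
Frame 7: STRIKE. 10 + next two rolls (10+2) = 22. Cumulative: 80
Frame 8: STRIKE. 10 + next two rolls (2+8) = 20. Cumulative: 100
Frame 9: SPARE (2+8=10). 10 + next roll (7) = 17. Cumulative: 117
Frame 10: SPARE. Sum of all frame-10 rolls (7+3+5) = 15. Cumulative: 132

Answer: 132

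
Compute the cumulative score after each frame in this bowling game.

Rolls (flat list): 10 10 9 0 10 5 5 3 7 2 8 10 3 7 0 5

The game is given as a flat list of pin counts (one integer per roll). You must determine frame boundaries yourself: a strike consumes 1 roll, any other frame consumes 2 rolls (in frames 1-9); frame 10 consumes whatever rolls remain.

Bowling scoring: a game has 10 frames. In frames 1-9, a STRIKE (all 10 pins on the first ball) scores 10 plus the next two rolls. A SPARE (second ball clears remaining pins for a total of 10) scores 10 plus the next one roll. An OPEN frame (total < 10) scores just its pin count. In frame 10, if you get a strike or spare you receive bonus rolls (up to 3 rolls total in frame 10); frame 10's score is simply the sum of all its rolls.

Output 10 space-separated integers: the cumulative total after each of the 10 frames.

Frame 1: STRIKE. 10 + next two rolls (10+9) = 29. Cumulative: 29
Frame 2: STRIKE. 10 + next two rolls (9+0) = 19. Cumulative: 48
Frame 3: OPEN (9+0=9). Cumulative: 57
Frame 4: STRIKE. 10 + next two rolls (5+5) = 20. Cumulative: 77
Frame 5: SPARE (5+5=10). 10 + next roll (3) = 13. Cumulative: 90
Frame 6: SPARE (3+7=10). 10 + next roll (2) = 12. Cumulative: 102
Frame 7: SPARE (2+8=10). 10 + next roll (10) = 20. Cumulative: 122
Frame 8: STRIKE. 10 + next two rolls (3+7) = 20. Cumulative: 142
Frame 9: SPARE (3+7=10). 10 + next roll (0) = 10. Cumulative: 152
Frame 10: OPEN. Sum of all frame-10 rolls (0+5) = 5. Cumulative: 157

Answer: 29 48 57 77 90 102 122 142 152 157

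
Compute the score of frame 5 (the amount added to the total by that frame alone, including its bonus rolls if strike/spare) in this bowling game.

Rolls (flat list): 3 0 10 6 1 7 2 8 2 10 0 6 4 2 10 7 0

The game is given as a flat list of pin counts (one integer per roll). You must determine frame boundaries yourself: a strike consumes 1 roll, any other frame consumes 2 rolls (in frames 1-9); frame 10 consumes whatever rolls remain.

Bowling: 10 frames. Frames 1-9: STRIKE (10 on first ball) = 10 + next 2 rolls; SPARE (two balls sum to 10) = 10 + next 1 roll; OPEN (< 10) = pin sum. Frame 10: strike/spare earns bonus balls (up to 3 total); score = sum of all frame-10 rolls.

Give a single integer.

Answer: 20

Derivation:
Frame 1: OPEN (3+0=3). Cumulative: 3
Frame 2: STRIKE. 10 + next two rolls (6+1) = 17. Cumulative: 20
Frame 3: OPEN (6+1=7). Cumulative: 27
Frame 4: OPEN (7+2=9). Cumulative: 36
Frame 5: SPARE (8+2=10). 10 + next roll (10) = 20. Cumulative: 56
Frame 6: STRIKE. 10 + next two rolls (0+6) = 16. Cumulative: 72
Frame 7: OPEN (0+6=6). Cumulative: 78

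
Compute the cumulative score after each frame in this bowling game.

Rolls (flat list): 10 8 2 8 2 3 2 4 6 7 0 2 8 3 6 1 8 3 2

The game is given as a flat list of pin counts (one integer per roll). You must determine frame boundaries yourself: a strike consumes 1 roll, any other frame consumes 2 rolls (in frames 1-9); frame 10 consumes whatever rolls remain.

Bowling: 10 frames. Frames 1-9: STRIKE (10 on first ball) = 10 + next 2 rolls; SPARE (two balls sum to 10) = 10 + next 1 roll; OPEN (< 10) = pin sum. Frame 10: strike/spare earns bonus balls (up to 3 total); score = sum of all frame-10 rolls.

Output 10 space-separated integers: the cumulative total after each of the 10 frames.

Frame 1: STRIKE. 10 + next two rolls (8+2) = 20. Cumulative: 20
Frame 2: SPARE (8+2=10). 10 + next roll (8) = 18. Cumulative: 38
Frame 3: SPARE (8+2=10). 10 + next roll (3) = 13. Cumulative: 51
Frame 4: OPEN (3+2=5). Cumulative: 56
Frame 5: SPARE (4+6=10). 10 + next roll (7) = 17. Cumulative: 73
Frame 6: OPEN (7+0=7). Cumulative: 80
Frame 7: SPARE (2+8=10). 10 + next roll (3) = 13. Cumulative: 93
Frame 8: OPEN (3+6=9). Cumulative: 102
Frame 9: OPEN (1+8=9). Cumulative: 111
Frame 10: OPEN. Sum of all frame-10 rolls (3+2) = 5. Cumulative: 116

Answer: 20 38 51 56 73 80 93 102 111 116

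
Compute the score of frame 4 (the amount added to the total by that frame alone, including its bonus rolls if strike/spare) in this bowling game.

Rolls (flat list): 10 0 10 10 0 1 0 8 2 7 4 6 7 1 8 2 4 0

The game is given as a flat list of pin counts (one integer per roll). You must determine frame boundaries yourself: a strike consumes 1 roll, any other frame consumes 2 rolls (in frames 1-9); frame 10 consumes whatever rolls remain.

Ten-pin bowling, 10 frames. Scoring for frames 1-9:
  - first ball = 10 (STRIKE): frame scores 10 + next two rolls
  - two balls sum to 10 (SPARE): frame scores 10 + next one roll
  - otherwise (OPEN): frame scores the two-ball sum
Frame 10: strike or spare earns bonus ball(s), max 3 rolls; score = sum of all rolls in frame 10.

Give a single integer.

Answer: 1

Derivation:
Frame 1: STRIKE. 10 + next two rolls (0+10) = 20. Cumulative: 20
Frame 2: SPARE (0+10=10). 10 + next roll (10) = 20. Cumulative: 40
Frame 3: STRIKE. 10 + next two rolls (0+1) = 11. Cumulative: 51
Frame 4: OPEN (0+1=1). Cumulative: 52
Frame 5: OPEN (0+8=8). Cumulative: 60
Frame 6: OPEN (2+7=9). Cumulative: 69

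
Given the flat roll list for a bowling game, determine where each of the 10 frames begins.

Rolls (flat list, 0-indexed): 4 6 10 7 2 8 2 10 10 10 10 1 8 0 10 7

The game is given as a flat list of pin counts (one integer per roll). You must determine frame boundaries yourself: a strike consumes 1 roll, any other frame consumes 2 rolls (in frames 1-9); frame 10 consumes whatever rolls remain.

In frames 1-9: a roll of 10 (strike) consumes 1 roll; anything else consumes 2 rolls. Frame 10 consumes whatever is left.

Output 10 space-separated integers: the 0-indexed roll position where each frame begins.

Frame 1 starts at roll index 0: rolls=4,6 (sum=10), consumes 2 rolls
Frame 2 starts at roll index 2: roll=10 (strike), consumes 1 roll
Frame 3 starts at roll index 3: rolls=7,2 (sum=9), consumes 2 rolls
Frame 4 starts at roll index 5: rolls=8,2 (sum=10), consumes 2 rolls
Frame 5 starts at roll index 7: roll=10 (strike), consumes 1 roll
Frame 6 starts at roll index 8: roll=10 (strike), consumes 1 roll
Frame 7 starts at roll index 9: roll=10 (strike), consumes 1 roll
Frame 8 starts at roll index 10: roll=10 (strike), consumes 1 roll
Frame 9 starts at roll index 11: rolls=1,8 (sum=9), consumes 2 rolls
Frame 10 starts at roll index 13: 3 remaining rolls

Answer: 0 2 3 5 7 8 9 10 11 13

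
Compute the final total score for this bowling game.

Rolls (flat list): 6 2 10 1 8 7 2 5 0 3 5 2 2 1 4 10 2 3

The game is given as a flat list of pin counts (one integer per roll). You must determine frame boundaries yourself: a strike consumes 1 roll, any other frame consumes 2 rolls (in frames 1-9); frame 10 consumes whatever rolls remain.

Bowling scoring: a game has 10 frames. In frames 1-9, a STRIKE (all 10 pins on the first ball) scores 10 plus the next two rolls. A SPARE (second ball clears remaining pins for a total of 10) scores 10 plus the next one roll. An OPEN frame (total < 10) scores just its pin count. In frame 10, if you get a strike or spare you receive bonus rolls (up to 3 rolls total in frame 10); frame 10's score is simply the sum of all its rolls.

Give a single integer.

Frame 1: OPEN (6+2=8). Cumulative: 8
Frame 2: STRIKE. 10 + next two rolls (1+8) = 19. Cumulative: 27
Frame 3: OPEN (1+8=9). Cumulative: 36
Frame 4: OPEN (7+2=9). Cumulative: 45
Frame 5: OPEN (5+0=5). Cumulative: 50
Frame 6: OPEN (3+5=8). Cumulative: 58
Frame 7: OPEN (2+2=4). Cumulative: 62
Frame 8: OPEN (1+4=5). Cumulative: 67
Frame 9: STRIKE. 10 + next two rolls (2+3) = 15. Cumulative: 82
Frame 10: OPEN. Sum of all frame-10 rolls (2+3) = 5. Cumulative: 87

Answer: 87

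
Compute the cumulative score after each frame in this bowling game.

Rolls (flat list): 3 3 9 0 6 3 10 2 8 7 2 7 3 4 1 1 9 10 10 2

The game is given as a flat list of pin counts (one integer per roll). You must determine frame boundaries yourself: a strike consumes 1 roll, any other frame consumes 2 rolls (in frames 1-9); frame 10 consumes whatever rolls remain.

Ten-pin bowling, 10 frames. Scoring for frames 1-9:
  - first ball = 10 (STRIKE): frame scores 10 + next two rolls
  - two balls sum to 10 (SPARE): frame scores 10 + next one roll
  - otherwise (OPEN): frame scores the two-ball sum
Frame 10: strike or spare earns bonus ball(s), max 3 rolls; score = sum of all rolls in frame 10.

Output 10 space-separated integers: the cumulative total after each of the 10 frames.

Answer: 6 15 24 44 61 70 84 89 109 131

Derivation:
Frame 1: OPEN (3+3=6). Cumulative: 6
Frame 2: OPEN (9+0=9). Cumulative: 15
Frame 3: OPEN (6+3=9). Cumulative: 24
Frame 4: STRIKE. 10 + next two rolls (2+8) = 20. Cumulative: 44
Frame 5: SPARE (2+8=10). 10 + next roll (7) = 17. Cumulative: 61
Frame 6: OPEN (7+2=9). Cumulative: 70
Frame 7: SPARE (7+3=10). 10 + next roll (4) = 14. Cumulative: 84
Frame 8: OPEN (4+1=5). Cumulative: 89
Frame 9: SPARE (1+9=10). 10 + next roll (10) = 20. Cumulative: 109
Frame 10: STRIKE. Sum of all frame-10 rolls (10+10+2) = 22. Cumulative: 131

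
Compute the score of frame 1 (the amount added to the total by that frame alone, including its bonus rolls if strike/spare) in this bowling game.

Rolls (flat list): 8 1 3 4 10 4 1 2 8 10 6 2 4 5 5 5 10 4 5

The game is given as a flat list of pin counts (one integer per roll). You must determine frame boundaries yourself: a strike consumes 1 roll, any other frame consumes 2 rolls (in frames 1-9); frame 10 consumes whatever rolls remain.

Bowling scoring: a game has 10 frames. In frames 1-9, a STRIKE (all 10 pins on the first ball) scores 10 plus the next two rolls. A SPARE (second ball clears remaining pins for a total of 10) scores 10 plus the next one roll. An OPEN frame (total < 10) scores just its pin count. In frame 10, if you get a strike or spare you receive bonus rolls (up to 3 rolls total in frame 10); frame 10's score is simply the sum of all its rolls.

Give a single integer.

Frame 1: OPEN (8+1=9). Cumulative: 9
Frame 2: OPEN (3+4=7). Cumulative: 16
Frame 3: STRIKE. 10 + next two rolls (4+1) = 15. Cumulative: 31

Answer: 9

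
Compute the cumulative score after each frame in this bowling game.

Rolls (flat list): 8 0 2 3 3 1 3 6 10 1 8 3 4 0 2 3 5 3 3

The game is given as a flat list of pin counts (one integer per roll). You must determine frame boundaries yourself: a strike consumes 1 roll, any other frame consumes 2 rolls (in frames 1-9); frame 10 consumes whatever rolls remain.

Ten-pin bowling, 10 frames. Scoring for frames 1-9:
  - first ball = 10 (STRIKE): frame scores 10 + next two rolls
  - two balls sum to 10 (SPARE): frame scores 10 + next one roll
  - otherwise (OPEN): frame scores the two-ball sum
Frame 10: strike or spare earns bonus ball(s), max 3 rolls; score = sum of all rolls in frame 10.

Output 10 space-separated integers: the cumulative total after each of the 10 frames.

Frame 1: OPEN (8+0=8). Cumulative: 8
Frame 2: OPEN (2+3=5). Cumulative: 13
Frame 3: OPEN (3+1=4). Cumulative: 17
Frame 4: OPEN (3+6=9). Cumulative: 26
Frame 5: STRIKE. 10 + next two rolls (1+8) = 19. Cumulative: 45
Frame 6: OPEN (1+8=9). Cumulative: 54
Frame 7: OPEN (3+4=7). Cumulative: 61
Frame 8: OPEN (0+2=2). Cumulative: 63
Frame 9: OPEN (3+5=8). Cumulative: 71
Frame 10: OPEN. Sum of all frame-10 rolls (3+3) = 6. Cumulative: 77

Answer: 8 13 17 26 45 54 61 63 71 77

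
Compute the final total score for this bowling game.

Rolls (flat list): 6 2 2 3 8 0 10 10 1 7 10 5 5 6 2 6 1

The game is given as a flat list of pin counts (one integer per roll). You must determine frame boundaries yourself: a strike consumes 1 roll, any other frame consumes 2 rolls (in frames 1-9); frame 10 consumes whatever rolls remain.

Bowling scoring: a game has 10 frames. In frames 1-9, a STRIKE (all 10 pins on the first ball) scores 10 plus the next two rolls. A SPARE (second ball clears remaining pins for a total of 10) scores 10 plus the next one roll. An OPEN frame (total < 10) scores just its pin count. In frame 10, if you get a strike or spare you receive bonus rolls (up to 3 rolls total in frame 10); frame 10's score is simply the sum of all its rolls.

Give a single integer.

Answer: 119

Derivation:
Frame 1: OPEN (6+2=8). Cumulative: 8
Frame 2: OPEN (2+3=5). Cumulative: 13
Frame 3: OPEN (8+0=8). Cumulative: 21
Frame 4: STRIKE. 10 + next two rolls (10+1) = 21. Cumulative: 42
Frame 5: STRIKE. 10 + next two rolls (1+7) = 18. Cumulative: 60
Frame 6: OPEN (1+7=8). Cumulative: 68
Frame 7: STRIKE. 10 + next two rolls (5+5) = 20. Cumulative: 88
Frame 8: SPARE (5+5=10). 10 + next roll (6) = 16. Cumulative: 104
Frame 9: OPEN (6+2=8). Cumulative: 112
Frame 10: OPEN. Sum of all frame-10 rolls (6+1) = 7. Cumulative: 119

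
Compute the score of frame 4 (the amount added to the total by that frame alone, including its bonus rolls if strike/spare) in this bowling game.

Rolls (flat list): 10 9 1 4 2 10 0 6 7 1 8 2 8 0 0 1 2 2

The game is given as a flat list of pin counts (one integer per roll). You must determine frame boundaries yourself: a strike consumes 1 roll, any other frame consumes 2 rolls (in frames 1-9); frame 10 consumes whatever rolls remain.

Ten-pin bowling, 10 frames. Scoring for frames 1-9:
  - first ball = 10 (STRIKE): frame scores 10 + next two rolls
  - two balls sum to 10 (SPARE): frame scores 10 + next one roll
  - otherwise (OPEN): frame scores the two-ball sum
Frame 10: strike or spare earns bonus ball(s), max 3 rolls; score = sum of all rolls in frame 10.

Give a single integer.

Answer: 16

Derivation:
Frame 1: STRIKE. 10 + next two rolls (9+1) = 20. Cumulative: 20
Frame 2: SPARE (9+1=10). 10 + next roll (4) = 14. Cumulative: 34
Frame 3: OPEN (4+2=6). Cumulative: 40
Frame 4: STRIKE. 10 + next two rolls (0+6) = 16. Cumulative: 56
Frame 5: OPEN (0+6=6). Cumulative: 62
Frame 6: OPEN (7+1=8). Cumulative: 70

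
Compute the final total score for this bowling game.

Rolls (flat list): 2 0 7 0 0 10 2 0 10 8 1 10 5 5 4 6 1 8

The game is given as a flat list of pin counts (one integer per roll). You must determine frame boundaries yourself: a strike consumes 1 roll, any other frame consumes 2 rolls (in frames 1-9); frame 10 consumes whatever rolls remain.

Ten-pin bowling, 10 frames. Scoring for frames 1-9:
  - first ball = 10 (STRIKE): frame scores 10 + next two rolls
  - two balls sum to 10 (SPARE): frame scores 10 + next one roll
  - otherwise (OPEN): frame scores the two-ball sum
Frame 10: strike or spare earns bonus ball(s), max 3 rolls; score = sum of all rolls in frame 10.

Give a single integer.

Answer: 105

Derivation:
Frame 1: OPEN (2+0=2). Cumulative: 2
Frame 2: OPEN (7+0=7). Cumulative: 9
Frame 3: SPARE (0+10=10). 10 + next roll (2) = 12. Cumulative: 21
Frame 4: OPEN (2+0=2). Cumulative: 23
Frame 5: STRIKE. 10 + next two rolls (8+1) = 19. Cumulative: 42
Frame 6: OPEN (8+1=9). Cumulative: 51
Frame 7: STRIKE. 10 + next two rolls (5+5) = 20. Cumulative: 71
Frame 8: SPARE (5+5=10). 10 + next roll (4) = 14. Cumulative: 85
Frame 9: SPARE (4+6=10). 10 + next roll (1) = 11. Cumulative: 96
Frame 10: OPEN. Sum of all frame-10 rolls (1+8) = 9. Cumulative: 105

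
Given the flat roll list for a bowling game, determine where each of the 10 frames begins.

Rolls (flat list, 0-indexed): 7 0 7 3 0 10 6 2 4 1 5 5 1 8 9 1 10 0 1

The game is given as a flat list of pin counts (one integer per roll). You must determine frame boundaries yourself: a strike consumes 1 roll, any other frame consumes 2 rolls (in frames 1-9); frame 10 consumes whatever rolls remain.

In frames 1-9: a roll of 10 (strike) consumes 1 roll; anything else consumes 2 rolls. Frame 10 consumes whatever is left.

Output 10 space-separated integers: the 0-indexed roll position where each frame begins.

Answer: 0 2 4 6 8 10 12 14 16 17

Derivation:
Frame 1 starts at roll index 0: rolls=7,0 (sum=7), consumes 2 rolls
Frame 2 starts at roll index 2: rolls=7,3 (sum=10), consumes 2 rolls
Frame 3 starts at roll index 4: rolls=0,10 (sum=10), consumes 2 rolls
Frame 4 starts at roll index 6: rolls=6,2 (sum=8), consumes 2 rolls
Frame 5 starts at roll index 8: rolls=4,1 (sum=5), consumes 2 rolls
Frame 6 starts at roll index 10: rolls=5,5 (sum=10), consumes 2 rolls
Frame 7 starts at roll index 12: rolls=1,8 (sum=9), consumes 2 rolls
Frame 8 starts at roll index 14: rolls=9,1 (sum=10), consumes 2 rolls
Frame 9 starts at roll index 16: roll=10 (strike), consumes 1 roll
Frame 10 starts at roll index 17: 2 remaining rolls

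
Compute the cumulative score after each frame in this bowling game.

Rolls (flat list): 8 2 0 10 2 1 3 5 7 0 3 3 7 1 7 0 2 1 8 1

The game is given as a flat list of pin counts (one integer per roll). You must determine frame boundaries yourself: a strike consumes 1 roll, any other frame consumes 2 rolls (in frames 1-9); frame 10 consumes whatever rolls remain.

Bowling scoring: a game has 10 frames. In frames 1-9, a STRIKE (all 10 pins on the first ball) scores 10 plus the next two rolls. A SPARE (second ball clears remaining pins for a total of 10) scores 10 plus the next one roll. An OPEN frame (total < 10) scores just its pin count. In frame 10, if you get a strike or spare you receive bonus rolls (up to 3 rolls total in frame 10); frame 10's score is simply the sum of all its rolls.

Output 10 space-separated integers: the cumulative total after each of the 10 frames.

Answer: 10 22 25 33 40 46 54 61 64 73

Derivation:
Frame 1: SPARE (8+2=10). 10 + next roll (0) = 10. Cumulative: 10
Frame 2: SPARE (0+10=10). 10 + next roll (2) = 12. Cumulative: 22
Frame 3: OPEN (2+1=3). Cumulative: 25
Frame 4: OPEN (3+5=8). Cumulative: 33
Frame 5: OPEN (7+0=7). Cumulative: 40
Frame 6: OPEN (3+3=6). Cumulative: 46
Frame 7: OPEN (7+1=8). Cumulative: 54
Frame 8: OPEN (7+0=7). Cumulative: 61
Frame 9: OPEN (2+1=3). Cumulative: 64
Frame 10: OPEN. Sum of all frame-10 rolls (8+1) = 9. Cumulative: 73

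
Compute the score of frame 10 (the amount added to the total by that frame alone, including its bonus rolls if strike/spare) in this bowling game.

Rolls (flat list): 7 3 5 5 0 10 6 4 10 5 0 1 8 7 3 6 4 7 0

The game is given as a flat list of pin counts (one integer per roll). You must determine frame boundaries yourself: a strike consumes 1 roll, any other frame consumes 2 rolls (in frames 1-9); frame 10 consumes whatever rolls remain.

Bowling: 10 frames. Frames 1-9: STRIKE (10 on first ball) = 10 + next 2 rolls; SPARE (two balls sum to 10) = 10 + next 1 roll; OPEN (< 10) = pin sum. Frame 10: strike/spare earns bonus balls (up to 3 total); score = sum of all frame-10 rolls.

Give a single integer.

Answer: 7

Derivation:
Frame 1: SPARE (7+3=10). 10 + next roll (5) = 15. Cumulative: 15
Frame 2: SPARE (5+5=10). 10 + next roll (0) = 10. Cumulative: 25
Frame 3: SPARE (0+10=10). 10 + next roll (6) = 16. Cumulative: 41
Frame 4: SPARE (6+4=10). 10 + next roll (10) = 20. Cumulative: 61
Frame 5: STRIKE. 10 + next two rolls (5+0) = 15. Cumulative: 76
Frame 6: OPEN (5+0=5). Cumulative: 81
Frame 7: OPEN (1+8=9). Cumulative: 90
Frame 8: SPARE (7+3=10). 10 + next roll (6) = 16. Cumulative: 106
Frame 9: SPARE (6+4=10). 10 + next roll (7) = 17. Cumulative: 123
Frame 10: OPEN. Sum of all frame-10 rolls (7+0) = 7. Cumulative: 130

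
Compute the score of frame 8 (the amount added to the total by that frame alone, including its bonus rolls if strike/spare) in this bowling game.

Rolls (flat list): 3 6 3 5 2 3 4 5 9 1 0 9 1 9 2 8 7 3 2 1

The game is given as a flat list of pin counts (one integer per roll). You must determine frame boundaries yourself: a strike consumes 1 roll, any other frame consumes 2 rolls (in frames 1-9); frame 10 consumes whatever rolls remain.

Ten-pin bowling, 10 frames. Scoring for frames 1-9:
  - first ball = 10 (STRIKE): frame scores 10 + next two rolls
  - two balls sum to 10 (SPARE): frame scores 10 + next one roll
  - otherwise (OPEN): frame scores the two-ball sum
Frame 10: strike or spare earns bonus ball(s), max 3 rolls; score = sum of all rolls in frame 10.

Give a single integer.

Frame 1: OPEN (3+6=9). Cumulative: 9
Frame 2: OPEN (3+5=8). Cumulative: 17
Frame 3: OPEN (2+3=5). Cumulative: 22
Frame 4: OPEN (4+5=9). Cumulative: 31
Frame 5: SPARE (9+1=10). 10 + next roll (0) = 10. Cumulative: 41
Frame 6: OPEN (0+9=9). Cumulative: 50
Frame 7: SPARE (1+9=10). 10 + next roll (2) = 12. Cumulative: 62
Frame 8: SPARE (2+8=10). 10 + next roll (7) = 17. Cumulative: 79
Frame 9: SPARE (7+3=10). 10 + next roll (2) = 12. Cumulative: 91
Frame 10: OPEN. Sum of all frame-10 rolls (2+1) = 3. Cumulative: 94

Answer: 17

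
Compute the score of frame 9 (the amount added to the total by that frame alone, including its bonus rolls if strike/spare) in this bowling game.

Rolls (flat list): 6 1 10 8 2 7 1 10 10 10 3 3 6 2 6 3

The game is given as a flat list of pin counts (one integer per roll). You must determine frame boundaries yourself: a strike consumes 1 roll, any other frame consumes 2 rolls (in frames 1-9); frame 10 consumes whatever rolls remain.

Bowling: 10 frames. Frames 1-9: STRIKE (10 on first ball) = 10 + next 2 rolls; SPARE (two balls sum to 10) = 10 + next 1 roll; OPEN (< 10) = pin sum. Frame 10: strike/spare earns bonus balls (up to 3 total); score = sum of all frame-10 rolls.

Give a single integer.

Answer: 8

Derivation:
Frame 1: OPEN (6+1=7). Cumulative: 7
Frame 2: STRIKE. 10 + next two rolls (8+2) = 20. Cumulative: 27
Frame 3: SPARE (8+2=10). 10 + next roll (7) = 17. Cumulative: 44
Frame 4: OPEN (7+1=8). Cumulative: 52
Frame 5: STRIKE. 10 + next two rolls (10+10) = 30. Cumulative: 82
Frame 6: STRIKE. 10 + next two rolls (10+3) = 23. Cumulative: 105
Frame 7: STRIKE. 10 + next two rolls (3+3) = 16. Cumulative: 121
Frame 8: OPEN (3+3=6). Cumulative: 127
Frame 9: OPEN (6+2=8). Cumulative: 135
Frame 10: OPEN. Sum of all frame-10 rolls (6+3) = 9. Cumulative: 144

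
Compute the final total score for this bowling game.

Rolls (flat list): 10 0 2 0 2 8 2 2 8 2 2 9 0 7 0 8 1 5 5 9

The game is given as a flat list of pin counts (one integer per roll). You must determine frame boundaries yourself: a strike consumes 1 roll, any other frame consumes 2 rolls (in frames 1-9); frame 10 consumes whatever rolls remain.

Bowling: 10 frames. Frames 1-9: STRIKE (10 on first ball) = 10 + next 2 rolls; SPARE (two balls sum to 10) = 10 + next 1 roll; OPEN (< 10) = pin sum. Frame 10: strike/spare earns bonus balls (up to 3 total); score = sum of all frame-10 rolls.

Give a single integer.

Answer: 88

Derivation:
Frame 1: STRIKE. 10 + next two rolls (0+2) = 12. Cumulative: 12
Frame 2: OPEN (0+2=2). Cumulative: 14
Frame 3: OPEN (0+2=2). Cumulative: 16
Frame 4: SPARE (8+2=10). 10 + next roll (2) = 12. Cumulative: 28
Frame 5: SPARE (2+8=10). 10 + next roll (2) = 12. Cumulative: 40
Frame 6: OPEN (2+2=4). Cumulative: 44
Frame 7: OPEN (9+0=9). Cumulative: 53
Frame 8: OPEN (7+0=7). Cumulative: 60
Frame 9: OPEN (8+1=9). Cumulative: 69
Frame 10: SPARE. Sum of all frame-10 rolls (5+5+9) = 19. Cumulative: 88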